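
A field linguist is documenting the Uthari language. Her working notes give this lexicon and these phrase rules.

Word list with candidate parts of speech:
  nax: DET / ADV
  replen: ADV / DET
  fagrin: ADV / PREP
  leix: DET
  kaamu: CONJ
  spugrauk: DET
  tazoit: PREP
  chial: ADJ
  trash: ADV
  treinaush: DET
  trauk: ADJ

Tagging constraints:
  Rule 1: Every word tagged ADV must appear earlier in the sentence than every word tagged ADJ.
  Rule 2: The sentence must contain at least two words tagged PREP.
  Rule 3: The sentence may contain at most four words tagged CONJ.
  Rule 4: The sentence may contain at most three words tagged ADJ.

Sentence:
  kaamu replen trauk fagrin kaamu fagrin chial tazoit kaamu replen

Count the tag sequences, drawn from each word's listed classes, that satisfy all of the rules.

2

Candidates per position — 1:kaamu {CONJ}; 2:replen {ADV,DET}; 3:trauk {ADJ}; 4:fagrin {ADV,PREP}; 5:kaamu {CONJ}; 6:fagrin {ADV,PREP}; 7:chial {ADJ}; 8:tazoit {PREP}; 9:kaamu {CONJ}; 10:replen {ADV,DET}.
There are 16 candidate sequences in total.
The sequences that satisfy every rule: CONJ ADV ADJ PREP CONJ PREP ADJ PREP CONJ DET; CONJ DET ADJ PREP CONJ PREP ADJ PREP CONJ DET.
Count = 2.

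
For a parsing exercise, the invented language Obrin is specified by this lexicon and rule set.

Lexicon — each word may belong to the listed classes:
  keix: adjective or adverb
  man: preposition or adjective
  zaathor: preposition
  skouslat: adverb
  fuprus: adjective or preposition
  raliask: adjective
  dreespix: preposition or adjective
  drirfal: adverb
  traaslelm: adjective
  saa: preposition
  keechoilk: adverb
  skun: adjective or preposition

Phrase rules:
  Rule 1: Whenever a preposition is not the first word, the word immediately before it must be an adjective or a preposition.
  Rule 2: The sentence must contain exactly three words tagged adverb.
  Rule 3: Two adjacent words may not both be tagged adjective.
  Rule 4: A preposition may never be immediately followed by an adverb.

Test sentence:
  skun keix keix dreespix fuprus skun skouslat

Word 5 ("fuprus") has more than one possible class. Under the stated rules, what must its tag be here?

preposition

Candidates per position — 1:skun {adjective,preposition}; 2:keix {adjective,adverb}; 3:keix {adjective,adverb}; 4:dreespix {preposition,adjective}; 5:fuprus {adjective,preposition}; 6:skun {adjective,preposition}; 7:skouslat {adverb}.
At position 2, choosing adjective makes rule 2 impossible to satisfy; hence adverb.
At position 3, choosing adjective makes rule 2 impossible to satisfy; hence adverb.
At position 4, choosing preposition makes rule 1 impossible to satisfy; hence adjective.
At position 5, choosing adjective makes rule 3 impossible to satisfy; hence preposition.
At position 6, choosing preposition makes rule 4 impossible to satisfy; hence adjective.
At position 1, choosing preposition makes rule 4 impossible to satisfy; hence adjective.
So the tagging must be: adjective adverb adverb adjective preposition adjective adverb.
Check: rule 1 holds; rule 2 holds; rule 3 holds; rule 4 holds.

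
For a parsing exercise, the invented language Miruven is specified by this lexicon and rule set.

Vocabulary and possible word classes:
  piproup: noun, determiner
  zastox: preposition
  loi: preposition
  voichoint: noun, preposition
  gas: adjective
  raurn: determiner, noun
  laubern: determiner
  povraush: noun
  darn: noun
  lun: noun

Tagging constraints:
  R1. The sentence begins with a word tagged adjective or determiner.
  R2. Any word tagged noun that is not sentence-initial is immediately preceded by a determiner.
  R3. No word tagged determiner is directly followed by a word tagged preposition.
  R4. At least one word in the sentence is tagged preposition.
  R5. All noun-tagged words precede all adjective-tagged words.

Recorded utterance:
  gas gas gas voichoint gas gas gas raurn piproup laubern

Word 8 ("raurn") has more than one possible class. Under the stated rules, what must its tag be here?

Candidates per position — 1:gas {adjective}; 2:gas {adjective}; 3:gas {adjective}; 4:voichoint {noun,preposition}; 5:gas {adjective}; 6:gas {adjective}; 7:gas {adjective}; 8:raurn {determiner,noun}; 9:piproup {noun,determiner}; 10:laubern {determiner}.
Word 4 cannot be noun — rule 2 would then fail for every completion. It is preposition.
Word 8 cannot be noun — rule 2 would then fail for every completion. It is determiner.
Word 9 cannot be noun — rule 5 would then fail for every completion. It is determiner.
The only consistent sequence is: adjective adjective adjective preposition adjective adjective adjective determiner determiner determiner.
Check: rule 1 ✓; rule 2 ✓; rule 3 ✓; rule 4 ✓; rule 5 ✓.

determiner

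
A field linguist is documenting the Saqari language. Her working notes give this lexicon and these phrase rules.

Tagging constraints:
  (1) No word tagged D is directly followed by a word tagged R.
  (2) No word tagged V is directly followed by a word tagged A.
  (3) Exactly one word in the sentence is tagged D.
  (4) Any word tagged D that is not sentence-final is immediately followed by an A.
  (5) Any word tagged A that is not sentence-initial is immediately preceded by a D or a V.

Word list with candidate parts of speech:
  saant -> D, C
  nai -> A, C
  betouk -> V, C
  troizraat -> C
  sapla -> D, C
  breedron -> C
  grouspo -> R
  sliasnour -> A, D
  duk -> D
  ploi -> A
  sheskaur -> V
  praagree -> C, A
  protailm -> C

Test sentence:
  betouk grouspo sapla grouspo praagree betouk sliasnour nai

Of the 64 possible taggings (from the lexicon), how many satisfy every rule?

Candidates per position — 1:betouk {V,C}; 2:grouspo {R}; 3:sapla {D,C}; 4:grouspo {R}; 5:praagree {C,A}; 6:betouk {V,C}; 7:sliasnour {A,D}; 8:nai {A,C}.
There are 64 candidate sequences in total.
The sequences that satisfy every rule: V R C R C V D A; V R C R C C D A; C R C R C V D A; C R C R C C D A.
Count = 4.

4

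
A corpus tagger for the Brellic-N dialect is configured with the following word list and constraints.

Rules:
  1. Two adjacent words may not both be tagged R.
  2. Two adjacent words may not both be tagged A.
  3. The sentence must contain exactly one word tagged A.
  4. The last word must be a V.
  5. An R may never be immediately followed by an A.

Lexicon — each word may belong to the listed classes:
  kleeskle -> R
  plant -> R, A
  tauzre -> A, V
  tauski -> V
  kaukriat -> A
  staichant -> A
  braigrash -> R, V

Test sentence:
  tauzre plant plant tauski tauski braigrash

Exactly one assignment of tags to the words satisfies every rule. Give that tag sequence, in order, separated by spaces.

Candidates per position — 1:tauzre {A,V}; 2:plant {R,A}; 3:plant {R,A}; 4:tauski {V}; 5:tauski {V}; 6:braigrash {R,V}.
At position 6, choosing R makes rule 4 impossible to satisfy; hence V.
The remaining ambiguous positions (1, 2, 3) are resolved jointly — only one combination satisfies every rule.
That leaves exactly one tagging: V A R V V V.
Checking: rule 1 satisfied; rule 2 satisfied; rule 3 satisfied; rule 4 satisfied; rule 5 satisfied.

V A R V V V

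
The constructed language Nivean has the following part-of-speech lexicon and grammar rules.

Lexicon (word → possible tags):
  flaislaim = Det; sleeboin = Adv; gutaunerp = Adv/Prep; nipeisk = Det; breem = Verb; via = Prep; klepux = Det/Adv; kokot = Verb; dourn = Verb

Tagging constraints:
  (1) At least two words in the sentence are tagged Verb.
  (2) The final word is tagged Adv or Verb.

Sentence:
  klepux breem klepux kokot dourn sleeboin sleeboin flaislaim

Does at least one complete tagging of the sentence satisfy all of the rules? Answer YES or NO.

NO

Candidates per position — 1:klepux {Det,Adv}; 2:breem {Verb}; 3:klepux {Det,Adv}; 4:kokot {Verb}; 5:dourn {Verb}; 6:sleeboin {Adv}; 7:sleeboin {Adv}; 8:flaislaim {Det}.
Rule 2 cannot be satisfied by any choice of tags from the lexicon.
So there is no consistent tagging.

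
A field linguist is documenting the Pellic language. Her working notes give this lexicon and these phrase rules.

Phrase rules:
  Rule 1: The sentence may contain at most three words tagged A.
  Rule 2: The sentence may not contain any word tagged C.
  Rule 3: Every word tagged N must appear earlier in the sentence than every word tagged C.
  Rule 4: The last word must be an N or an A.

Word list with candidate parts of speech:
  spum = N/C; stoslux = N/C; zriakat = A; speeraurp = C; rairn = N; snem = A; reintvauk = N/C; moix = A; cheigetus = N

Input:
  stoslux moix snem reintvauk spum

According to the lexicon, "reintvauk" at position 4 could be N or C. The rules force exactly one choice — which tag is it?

N

Candidates per position — 1:stoslux {N,C}; 2:moix {A}; 3:snem {A}; 4:reintvauk {N,C}; 5:spum {N,C}.
Position 1: C is ruled out by rule 2; that leaves N.
Position 4: C is ruled out by rule 2; that leaves N.
Position 5: C is ruled out by rule 2; that leaves N.
The unique satisfying tagging is: N A A N N.
Check: rule 1 satisfied; rule 2 satisfied; rule 3 satisfied; rule 4 satisfied.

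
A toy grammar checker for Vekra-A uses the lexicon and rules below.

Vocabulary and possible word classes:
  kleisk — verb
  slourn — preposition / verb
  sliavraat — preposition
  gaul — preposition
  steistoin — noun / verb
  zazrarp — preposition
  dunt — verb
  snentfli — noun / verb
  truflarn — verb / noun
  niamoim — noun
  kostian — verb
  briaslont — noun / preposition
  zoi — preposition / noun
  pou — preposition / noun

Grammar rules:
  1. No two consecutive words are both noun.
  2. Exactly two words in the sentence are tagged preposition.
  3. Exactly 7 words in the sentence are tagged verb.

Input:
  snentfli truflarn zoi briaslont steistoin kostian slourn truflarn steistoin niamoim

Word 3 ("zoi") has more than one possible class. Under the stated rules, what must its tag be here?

preposition

Candidates per position — 1:snentfli {noun,verb}; 2:truflarn {verb,noun}; 3:zoi {preposition,noun}; 4:briaslont {noun,preposition}; 5:steistoin {noun,verb}; 6:kostian {verb}; 7:slourn {preposition,verb}; 8:truflarn {verb,noun}; 9:steistoin {noun,verb}; 10:niamoim {noun}.
Position 1: noun is ruled out by rule 3; that leaves verb.
Position 2: noun is ruled out by rule 3; that leaves verb.
Position 5: noun is ruled out by rule 3; that leaves verb.
Position 7: preposition is ruled out by rule 3; that leaves verb.
Position 8: noun is ruled out by rule 3; that leaves verb.
Position 9: noun is ruled out by rule 1; that leaves verb.
Position 3: noun is ruled out by rule 2; that leaves preposition.
Position 4: noun is ruled out by rule 2; that leaves preposition.
The unique satisfying tagging is: verb verb preposition preposition verb verb verb verb verb noun.
Check: rule 1 ok; rule 2 ok; rule 3 ok.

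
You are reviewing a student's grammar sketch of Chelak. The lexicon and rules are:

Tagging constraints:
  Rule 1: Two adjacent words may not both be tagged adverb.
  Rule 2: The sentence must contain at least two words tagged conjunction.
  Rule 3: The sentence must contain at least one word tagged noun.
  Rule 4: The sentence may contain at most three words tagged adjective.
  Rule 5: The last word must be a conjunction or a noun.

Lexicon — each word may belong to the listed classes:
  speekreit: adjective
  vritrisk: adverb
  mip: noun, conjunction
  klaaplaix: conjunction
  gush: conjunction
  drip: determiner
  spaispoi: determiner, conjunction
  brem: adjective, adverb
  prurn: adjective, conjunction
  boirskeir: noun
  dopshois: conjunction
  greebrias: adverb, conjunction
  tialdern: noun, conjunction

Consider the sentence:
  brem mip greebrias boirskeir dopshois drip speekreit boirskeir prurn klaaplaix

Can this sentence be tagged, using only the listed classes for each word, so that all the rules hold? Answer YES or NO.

YES

Candidates per position — 1:brem {adjective,adverb}; 2:mip {noun,conjunction}; 3:greebrias {adverb,conjunction}; 4:boirskeir {noun}; 5:dopshois {conjunction}; 6:drip {determiner}; 7:speekreit {adjective}; 8:boirskeir {noun}; 9:prurn {adjective,conjunction}; 10:klaaplaix {conjunction}.
One satisfying assignment: adjective conjunction adverb noun conjunction determiner adjective noun adjective conjunction.
Rule-by-rule: rule 1 ok; rule 2 ok; rule 3 ok; rule 4 ok; rule 5 ok.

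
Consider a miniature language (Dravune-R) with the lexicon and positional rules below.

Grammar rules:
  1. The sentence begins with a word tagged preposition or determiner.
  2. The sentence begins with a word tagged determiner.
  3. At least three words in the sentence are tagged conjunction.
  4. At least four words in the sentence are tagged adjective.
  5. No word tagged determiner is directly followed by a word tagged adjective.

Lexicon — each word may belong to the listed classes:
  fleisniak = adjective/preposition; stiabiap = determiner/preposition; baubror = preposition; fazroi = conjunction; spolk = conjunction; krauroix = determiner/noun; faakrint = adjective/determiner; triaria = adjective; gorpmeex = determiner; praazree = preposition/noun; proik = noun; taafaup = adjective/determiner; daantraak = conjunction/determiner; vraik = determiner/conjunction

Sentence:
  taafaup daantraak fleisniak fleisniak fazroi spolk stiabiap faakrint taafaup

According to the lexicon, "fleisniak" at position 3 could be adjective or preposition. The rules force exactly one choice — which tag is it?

adjective

Candidates per position — 1:taafaup {adjective,determiner}; 2:daantraak {conjunction,determiner}; 3:fleisniak {adjective,preposition}; 4:fleisniak {adjective,preposition}; 5:fazroi {conjunction}; 6:spolk {conjunction}; 7:stiabiap {determiner,preposition}; 8:faakrint {adjective,determiner}; 9:taafaup {adjective,determiner}.
If word 1 were adjective, no tagging could satisfy rule 1; so word 1 is determiner.
If word 2 were determiner, no tagging could satisfy rule 3; so word 2 is conjunction.
If word 3 were preposition, no tagging could satisfy rule 4; so word 3 is adjective.
If word 4 were preposition, no tagging could satisfy rule 4; so word 4 is adjective.
If word 8 were determiner, no tagging could satisfy rule 4; so word 8 is adjective.
If word 9 were determiner, no tagging could satisfy rule 4; so word 9 is adjective.
If word 7 were determiner, no tagging could satisfy rule 5; so word 7 is preposition.
The only consistent sequence is: determiner conjunction adjective adjective conjunction conjunction preposition adjective adjective.
Checking: rule 1 satisfied; rule 2 satisfied; rule 3 satisfied; rule 4 satisfied; rule 5 satisfied.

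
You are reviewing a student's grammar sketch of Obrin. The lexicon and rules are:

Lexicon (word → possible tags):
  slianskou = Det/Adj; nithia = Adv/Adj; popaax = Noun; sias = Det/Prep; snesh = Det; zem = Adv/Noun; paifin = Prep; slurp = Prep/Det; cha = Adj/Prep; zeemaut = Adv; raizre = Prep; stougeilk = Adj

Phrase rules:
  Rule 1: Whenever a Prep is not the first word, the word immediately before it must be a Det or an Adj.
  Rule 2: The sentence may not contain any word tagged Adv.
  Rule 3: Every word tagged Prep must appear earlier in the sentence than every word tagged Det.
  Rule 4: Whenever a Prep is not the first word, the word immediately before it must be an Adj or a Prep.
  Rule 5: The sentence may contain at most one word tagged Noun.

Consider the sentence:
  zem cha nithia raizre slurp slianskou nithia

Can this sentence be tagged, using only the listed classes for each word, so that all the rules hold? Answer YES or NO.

YES

Candidates per position — 1:zem {Adv,Noun}; 2:cha {Adj,Prep}; 3:nithia {Adv,Adj}; 4:raizre {Prep}; 5:slurp {Prep,Det}; 6:slianskou {Det,Adj}; 7:nithia {Adv,Adj}.
One satisfying assignment: Noun Adj Adj Prep Det Adj Adj.
Check: rule 1 holds; rule 2 holds; rule 3 holds; rule 4 holds; rule 5 holds.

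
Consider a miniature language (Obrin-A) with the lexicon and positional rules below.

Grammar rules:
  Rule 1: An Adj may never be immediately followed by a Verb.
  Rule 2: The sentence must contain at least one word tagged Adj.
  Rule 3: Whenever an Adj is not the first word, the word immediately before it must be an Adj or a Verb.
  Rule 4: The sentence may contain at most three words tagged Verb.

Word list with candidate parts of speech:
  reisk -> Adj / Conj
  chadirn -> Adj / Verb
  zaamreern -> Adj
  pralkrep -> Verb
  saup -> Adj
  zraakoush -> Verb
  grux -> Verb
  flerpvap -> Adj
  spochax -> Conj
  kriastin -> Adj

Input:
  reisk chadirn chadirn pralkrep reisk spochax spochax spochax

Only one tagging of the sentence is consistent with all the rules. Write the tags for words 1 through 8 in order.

Candidates per position — 1:reisk {Adj,Conj}; 2:chadirn {Adj,Verb}; 3:chadirn {Adj,Verb}; 4:pralkrep {Verb}; 5:reisk {Adj,Conj}; 6:spochax {Conj}; 7:spochax {Conj}; 8:spochax {Conj}.
At position 1, choosing Adj makes rule 1 impossible to satisfy; hence Conj.
At position 2, choosing Adj makes rule 1 impossible to satisfy; hence Verb.
At position 3, choosing Adj makes rule 1 impossible to satisfy; hence Verb.
At position 5, choosing Conj makes rule 2 impossible to satisfy; hence Adj.
So the tagging must be: Conj Verb Verb Verb Adj Conj Conj Conj.
Rule-by-rule: rule 1 ok; rule 2 ok; rule 3 ok; rule 4 ok.

Conj Verb Verb Verb Adj Conj Conj Conj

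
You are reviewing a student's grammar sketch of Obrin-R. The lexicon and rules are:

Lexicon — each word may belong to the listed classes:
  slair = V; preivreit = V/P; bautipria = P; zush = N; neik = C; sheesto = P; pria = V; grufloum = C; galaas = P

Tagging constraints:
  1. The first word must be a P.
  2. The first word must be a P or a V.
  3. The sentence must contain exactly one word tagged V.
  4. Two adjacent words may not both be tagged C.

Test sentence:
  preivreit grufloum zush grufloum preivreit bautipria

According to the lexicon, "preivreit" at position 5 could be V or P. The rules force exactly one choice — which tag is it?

Candidates per position — 1:preivreit {V,P}; 2:grufloum {C}; 3:zush {N}; 4:grufloum {C}; 5:preivreit {V,P}; 6:bautipria {P}.
At position 1, choosing V makes rule 1 impossible to satisfy; hence P.
At position 5, choosing P makes rule 3 impossible to satisfy; hence V.
That leaves exactly one tagging: P C N C V P.
Verifying each rule — rule 1 ✓; rule 2 ✓; rule 3 ✓; rule 4 ✓.

V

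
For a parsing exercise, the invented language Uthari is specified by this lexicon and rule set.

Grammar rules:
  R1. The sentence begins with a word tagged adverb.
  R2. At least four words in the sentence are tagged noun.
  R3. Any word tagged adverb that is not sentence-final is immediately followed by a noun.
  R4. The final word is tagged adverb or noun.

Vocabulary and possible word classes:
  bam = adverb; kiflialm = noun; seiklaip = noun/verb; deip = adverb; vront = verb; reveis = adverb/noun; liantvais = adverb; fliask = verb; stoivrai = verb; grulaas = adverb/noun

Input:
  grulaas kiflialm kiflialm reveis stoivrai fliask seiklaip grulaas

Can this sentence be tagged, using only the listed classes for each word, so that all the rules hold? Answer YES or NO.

Candidates per position — 1:grulaas {adverb,noun}; 2:kiflialm {noun}; 3:kiflialm {noun}; 4:reveis {adverb,noun}; 5:stoivrai {verb}; 6:fliask {verb}; 7:seiklaip {noun,verb}; 8:grulaas {adverb,noun}.
One satisfying assignment: adverb noun noun noun verb verb noun noun.
Rule-by-rule: rule 1 satisfied; rule 2 satisfied; rule 3 satisfied; rule 4 satisfied.

YES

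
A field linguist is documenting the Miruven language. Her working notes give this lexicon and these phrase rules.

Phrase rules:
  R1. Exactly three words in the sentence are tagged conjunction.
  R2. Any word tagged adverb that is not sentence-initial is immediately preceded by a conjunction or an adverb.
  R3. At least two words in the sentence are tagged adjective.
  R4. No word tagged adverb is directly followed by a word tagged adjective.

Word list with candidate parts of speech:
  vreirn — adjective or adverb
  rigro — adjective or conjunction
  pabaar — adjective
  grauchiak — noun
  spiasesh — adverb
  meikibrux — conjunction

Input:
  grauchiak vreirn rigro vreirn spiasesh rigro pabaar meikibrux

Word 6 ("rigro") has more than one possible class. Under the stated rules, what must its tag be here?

Candidates per position — 1:grauchiak {noun}; 2:vreirn {adjective,adverb}; 3:rigro {adjective,conjunction}; 4:vreirn {adjective,adverb}; 5:spiasesh {adverb}; 6:rigro {adjective,conjunction}; 7:pabaar {adjective}; 8:meikibrux {conjunction}.
If word 2 were adverb, no tagging could satisfy rule 2; so word 2 is adjective.
If word 3 were adjective, no tagging could satisfy rule 1; so word 3 is conjunction.
If word 4 were adjective, no tagging could satisfy rule 2; so word 4 is adverb.
If word 6 were adjective, no tagging could satisfy rule 1; so word 6 is conjunction.
The unique satisfying tagging is: noun adjective conjunction adverb adverb conjunction adjective conjunction.
Check: rule 1 ok; rule 2 ok; rule 3 ok; rule 4 ok.

conjunction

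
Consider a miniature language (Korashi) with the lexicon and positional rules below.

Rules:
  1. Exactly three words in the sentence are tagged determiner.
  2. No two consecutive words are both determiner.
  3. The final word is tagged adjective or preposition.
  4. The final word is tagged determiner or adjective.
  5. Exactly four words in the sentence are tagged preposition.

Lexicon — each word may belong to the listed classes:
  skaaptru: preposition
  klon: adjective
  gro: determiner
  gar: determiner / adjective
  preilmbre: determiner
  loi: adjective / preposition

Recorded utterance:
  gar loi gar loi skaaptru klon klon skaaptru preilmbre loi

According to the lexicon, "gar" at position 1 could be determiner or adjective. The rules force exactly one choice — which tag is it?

determiner

Candidates per position — 1:gar {determiner,adjective}; 2:loi {adjective,preposition}; 3:gar {determiner,adjective}; 4:loi {adjective,preposition}; 5:skaaptru {preposition}; 6:klon {adjective}; 7:klon {adjective}; 8:skaaptru {preposition}; 9:preilmbre {determiner}; 10:loi {adjective,preposition}.
At position 1, choosing adjective makes rule 1 impossible to satisfy; hence determiner.
At position 3, choosing adjective makes rule 1 impossible to satisfy; hence determiner.
At position 10, choosing preposition makes rule 4 impossible to satisfy; hence adjective.
At position 2, choosing adjective makes rule 5 impossible to satisfy; hence preposition.
At position 4, choosing adjective makes rule 5 impossible to satisfy; hence preposition.
The only consistent sequence is: determiner preposition determiner preposition preposition adjective adjective preposition determiner adjective.
Verifying each rule — rule 1 holds; rule 2 holds; rule 3 holds; rule 4 holds; rule 5 holds.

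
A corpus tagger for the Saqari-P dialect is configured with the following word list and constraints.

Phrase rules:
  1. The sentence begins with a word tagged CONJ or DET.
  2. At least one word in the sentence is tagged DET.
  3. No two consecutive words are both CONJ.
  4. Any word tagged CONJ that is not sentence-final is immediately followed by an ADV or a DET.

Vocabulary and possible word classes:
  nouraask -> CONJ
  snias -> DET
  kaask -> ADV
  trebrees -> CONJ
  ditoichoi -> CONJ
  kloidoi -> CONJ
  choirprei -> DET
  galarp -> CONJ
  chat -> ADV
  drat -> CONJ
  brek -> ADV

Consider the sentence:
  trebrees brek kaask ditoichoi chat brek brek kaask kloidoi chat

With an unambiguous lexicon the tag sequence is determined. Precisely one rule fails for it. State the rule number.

2

Fixed tagging: CONJ ADV ADV CONJ ADV ADV ADV ADV CONJ ADV.
Applying the rules: R1 pass, R2 fail, R3 pass, R4 pass.
Only rule 2 fails.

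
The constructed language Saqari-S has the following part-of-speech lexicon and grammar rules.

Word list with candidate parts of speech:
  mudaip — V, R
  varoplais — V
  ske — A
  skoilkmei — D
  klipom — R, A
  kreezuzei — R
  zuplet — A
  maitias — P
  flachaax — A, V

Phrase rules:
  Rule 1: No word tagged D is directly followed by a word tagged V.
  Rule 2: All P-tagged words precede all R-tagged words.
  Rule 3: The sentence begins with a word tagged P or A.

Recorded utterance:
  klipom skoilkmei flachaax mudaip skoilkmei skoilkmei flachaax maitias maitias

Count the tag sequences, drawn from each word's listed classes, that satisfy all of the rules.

1

Candidates per position — 1:klipom {R,A}; 2:skoilkmei {D}; 3:flachaax {A,V}; 4:mudaip {V,R}; 5:skoilkmei {D}; 6:skoilkmei {D}; 7:flachaax {A,V}; 8:maitias {P}; 9:maitias {P}.
There are 16 candidate sequences in total.
The sequences that satisfy every rule: A D A V D D A P P.
Count = 1.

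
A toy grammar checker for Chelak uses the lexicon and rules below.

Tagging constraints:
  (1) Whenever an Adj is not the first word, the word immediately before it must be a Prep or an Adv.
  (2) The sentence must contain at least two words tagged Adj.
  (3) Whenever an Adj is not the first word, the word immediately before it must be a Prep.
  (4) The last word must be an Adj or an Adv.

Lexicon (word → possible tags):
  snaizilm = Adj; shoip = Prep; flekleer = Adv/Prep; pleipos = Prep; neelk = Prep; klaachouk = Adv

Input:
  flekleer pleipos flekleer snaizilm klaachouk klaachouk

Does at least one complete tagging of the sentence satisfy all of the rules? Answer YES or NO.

NO

Candidates per position — 1:flekleer {Adv,Prep}; 2:pleipos {Prep}; 3:flekleer {Adv,Prep}; 4:snaizilm {Adj}; 5:klaachouk {Adv}; 6:klaachouk {Adv}.
Rule 2 cannot be satisfied by any choice of tags from the lexicon.
So there is no consistent tagging.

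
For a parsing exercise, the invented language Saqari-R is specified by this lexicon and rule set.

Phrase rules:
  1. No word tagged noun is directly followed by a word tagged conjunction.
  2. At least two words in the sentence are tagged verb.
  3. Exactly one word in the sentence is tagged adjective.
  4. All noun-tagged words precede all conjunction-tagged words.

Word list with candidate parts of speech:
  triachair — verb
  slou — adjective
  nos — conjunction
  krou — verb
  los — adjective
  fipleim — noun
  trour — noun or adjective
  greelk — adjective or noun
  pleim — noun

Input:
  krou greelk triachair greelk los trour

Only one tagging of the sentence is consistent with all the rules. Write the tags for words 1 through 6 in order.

Candidates per position — 1:krou {verb}; 2:greelk {adjective,noun}; 3:triachair {verb}; 4:greelk {adjective,noun}; 5:los {adjective}; 6:trour {noun,adjective}.
Word 2 cannot be adjective — rule 3 would then fail for every completion. It is noun.
Word 4 cannot be adjective — rule 3 would then fail for every completion. It is noun.
Word 6 cannot be adjective — rule 3 would then fail for every completion. It is noun.
That leaves exactly one tagging: verb noun verb noun adjective noun.
Rule-by-rule: rule 1 ok; rule 2 ok; rule 3 ok; rule 4 ok.

verb noun verb noun adjective noun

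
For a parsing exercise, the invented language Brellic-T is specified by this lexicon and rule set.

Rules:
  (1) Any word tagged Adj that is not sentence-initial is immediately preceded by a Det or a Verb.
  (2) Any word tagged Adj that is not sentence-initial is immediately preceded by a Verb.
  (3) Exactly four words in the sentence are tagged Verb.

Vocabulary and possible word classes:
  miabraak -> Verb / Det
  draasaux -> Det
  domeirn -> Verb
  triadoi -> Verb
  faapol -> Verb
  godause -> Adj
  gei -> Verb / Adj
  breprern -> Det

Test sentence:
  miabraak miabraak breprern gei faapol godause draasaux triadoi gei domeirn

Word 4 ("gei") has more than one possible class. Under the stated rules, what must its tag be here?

Verb

Candidates per position — 1:miabraak {Verb,Det}; 2:miabraak {Verb,Det}; 3:breprern {Det}; 4:gei {Verb,Adj}; 5:faapol {Verb}; 6:godause {Adj}; 7:draasaux {Det}; 8:triadoi {Verb}; 9:gei {Verb,Adj}; 10:domeirn {Verb}.
At position 4, choosing Adj makes rule 2 impossible to satisfy; hence Verb.
At position 9, choosing Verb makes rule 3 impossible to satisfy; hence Adj.
At position 1, choosing Verb makes rule 3 impossible to satisfy; hence Det.
At position 2, choosing Verb makes rule 3 impossible to satisfy; hence Det.
So the tagging must be: Det Det Det Verb Verb Adj Det Verb Adj Verb.
Check: rule 1 ok; rule 2 ok; rule 3 ok.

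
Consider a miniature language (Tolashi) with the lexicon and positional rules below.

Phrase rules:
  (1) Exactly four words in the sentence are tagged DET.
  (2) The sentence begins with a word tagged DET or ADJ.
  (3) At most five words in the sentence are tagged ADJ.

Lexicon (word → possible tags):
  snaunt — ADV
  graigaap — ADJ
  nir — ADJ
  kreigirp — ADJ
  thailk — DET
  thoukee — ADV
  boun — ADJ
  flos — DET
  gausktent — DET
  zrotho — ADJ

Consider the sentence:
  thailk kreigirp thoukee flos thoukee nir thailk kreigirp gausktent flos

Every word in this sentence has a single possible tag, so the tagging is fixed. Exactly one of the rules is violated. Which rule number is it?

1

Fixed tagging: DET ADJ ADV DET ADV ADJ DET ADJ DET DET.
Applying the rules: R1 fails, R2 ok, R3 ok.
Only rule 1 fails.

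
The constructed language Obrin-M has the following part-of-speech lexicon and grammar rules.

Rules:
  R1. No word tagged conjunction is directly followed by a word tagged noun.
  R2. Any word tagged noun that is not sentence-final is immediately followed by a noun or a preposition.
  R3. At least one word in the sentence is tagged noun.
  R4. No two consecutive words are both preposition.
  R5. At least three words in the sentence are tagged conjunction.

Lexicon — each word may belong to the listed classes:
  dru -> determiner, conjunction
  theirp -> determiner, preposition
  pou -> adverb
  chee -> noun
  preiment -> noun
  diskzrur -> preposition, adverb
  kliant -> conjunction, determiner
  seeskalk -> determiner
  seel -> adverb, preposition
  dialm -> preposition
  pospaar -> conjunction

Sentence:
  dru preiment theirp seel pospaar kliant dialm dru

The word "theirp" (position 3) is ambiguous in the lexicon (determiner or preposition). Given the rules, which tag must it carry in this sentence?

preposition

Candidates per position — 1:dru {determiner,conjunction}; 2:preiment {noun}; 3:theirp {determiner,preposition}; 4:seel {adverb,preposition}; 5:pospaar {conjunction}; 6:kliant {conjunction,determiner}; 7:dialm {preposition}; 8:dru {determiner,conjunction}.
Word 1 cannot be conjunction — rule 1 would then fail for every completion. It is determiner.
Word 3 cannot be determiner — rule 2 would then fail for every completion. It is preposition.
Word 4 cannot be preposition — rule 4 would then fail for every completion. It is adverb.
Word 6 cannot be determiner — rule 5 would then fail for every completion. It is conjunction.
Word 8 cannot be determiner — rule 5 would then fail for every completion. It is conjunction.
The only consistent sequence is: determiner noun preposition adverb conjunction conjunction preposition conjunction.
Rule-by-rule: rule 1 ok; rule 2 ok; rule 3 ok; rule 4 ok; rule 5 ok.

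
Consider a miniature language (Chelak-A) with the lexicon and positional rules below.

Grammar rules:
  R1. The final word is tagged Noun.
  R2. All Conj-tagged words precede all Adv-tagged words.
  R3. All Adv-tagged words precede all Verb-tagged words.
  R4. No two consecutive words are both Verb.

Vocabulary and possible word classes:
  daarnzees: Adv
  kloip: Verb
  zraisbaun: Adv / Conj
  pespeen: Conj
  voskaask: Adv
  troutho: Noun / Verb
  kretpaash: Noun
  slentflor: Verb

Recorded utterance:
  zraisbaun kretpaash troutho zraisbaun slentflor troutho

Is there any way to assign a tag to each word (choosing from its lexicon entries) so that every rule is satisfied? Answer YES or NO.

Candidates per position — 1:zraisbaun {Adv,Conj}; 2:kretpaash {Noun}; 3:troutho {Noun,Verb}; 4:zraisbaun {Adv,Conj}; 5:slentflor {Verb}; 6:troutho {Noun,Verb}.
One satisfying assignment: Conj Noun Verb Conj Verb Noun.
Check: rule 1 ✓; rule 2 ✓; rule 3 ✓; rule 4 ✓.

YES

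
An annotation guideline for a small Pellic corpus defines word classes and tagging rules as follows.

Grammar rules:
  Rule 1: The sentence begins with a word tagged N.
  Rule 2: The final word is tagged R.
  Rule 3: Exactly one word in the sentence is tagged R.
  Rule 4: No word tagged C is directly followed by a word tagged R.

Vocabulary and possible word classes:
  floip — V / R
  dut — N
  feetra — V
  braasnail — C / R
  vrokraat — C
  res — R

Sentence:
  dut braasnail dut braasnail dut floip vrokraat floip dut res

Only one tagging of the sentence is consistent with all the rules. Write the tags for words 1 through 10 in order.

N C N C N V C V N R

Candidates per position — 1:dut {N}; 2:braasnail {C,R}; 3:dut {N}; 4:braasnail {C,R}; 5:dut {N}; 6:floip {V,R}; 7:vrokraat {C}; 8:floip {V,R}; 9:dut {N}; 10:res {R}.
Position 2: R is ruled out by rule 3; that leaves C.
Position 4: R is ruled out by rule 3; that leaves C.
Position 6: R is ruled out by rule 3; that leaves V.
Position 8: R is ruled out by rule 3; that leaves V.
That leaves exactly one tagging: N C N C N V C V N R.
Check: rule 1 ✓; rule 2 ✓; rule 3 ✓; rule 4 ✓.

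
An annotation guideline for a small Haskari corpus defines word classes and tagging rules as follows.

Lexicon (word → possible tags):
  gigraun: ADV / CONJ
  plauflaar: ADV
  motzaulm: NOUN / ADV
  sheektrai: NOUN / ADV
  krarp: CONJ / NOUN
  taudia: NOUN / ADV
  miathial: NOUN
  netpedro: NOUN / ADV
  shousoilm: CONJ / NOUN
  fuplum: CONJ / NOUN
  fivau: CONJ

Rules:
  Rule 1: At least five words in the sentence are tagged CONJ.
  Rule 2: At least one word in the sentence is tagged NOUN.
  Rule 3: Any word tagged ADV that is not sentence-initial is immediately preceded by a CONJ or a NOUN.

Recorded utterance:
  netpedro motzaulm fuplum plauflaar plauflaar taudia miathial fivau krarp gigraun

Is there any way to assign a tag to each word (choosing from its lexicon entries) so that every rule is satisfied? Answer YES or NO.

Candidates per position — 1:netpedro {NOUN,ADV}; 2:motzaulm {NOUN,ADV}; 3:fuplum {CONJ,NOUN}; 4:plauflaar {ADV}; 5:plauflaar {ADV}; 6:taudia {NOUN,ADV}; 7:miathial {NOUN}; 8:fivau {CONJ}; 9:krarp {CONJ,NOUN}; 10:gigraun {ADV,CONJ}.
Rule 1 cannot be satisfied by any choice of tags from the lexicon.
So there is no consistent tagging.

NO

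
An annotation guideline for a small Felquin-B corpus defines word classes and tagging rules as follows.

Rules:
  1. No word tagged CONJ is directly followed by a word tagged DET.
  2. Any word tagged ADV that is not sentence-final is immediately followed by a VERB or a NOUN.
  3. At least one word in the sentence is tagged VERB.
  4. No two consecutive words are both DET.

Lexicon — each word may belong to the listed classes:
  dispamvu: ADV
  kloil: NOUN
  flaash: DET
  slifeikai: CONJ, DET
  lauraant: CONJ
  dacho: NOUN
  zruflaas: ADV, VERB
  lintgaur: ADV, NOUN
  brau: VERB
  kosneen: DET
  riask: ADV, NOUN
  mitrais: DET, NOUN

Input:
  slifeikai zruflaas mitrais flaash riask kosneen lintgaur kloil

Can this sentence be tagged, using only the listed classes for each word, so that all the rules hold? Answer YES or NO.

YES

Candidates per position — 1:slifeikai {CONJ,DET}; 2:zruflaas {ADV,VERB}; 3:mitrais {DET,NOUN}; 4:flaash {DET}; 5:riask {ADV,NOUN}; 6:kosneen {DET}; 7:lintgaur {ADV,NOUN}; 8:kloil {NOUN}.
One satisfying assignment: DET VERB NOUN DET NOUN DET NOUN NOUN.
Checking: rule 1 ✓; rule 2 ✓; rule 3 ✓; rule 4 ✓.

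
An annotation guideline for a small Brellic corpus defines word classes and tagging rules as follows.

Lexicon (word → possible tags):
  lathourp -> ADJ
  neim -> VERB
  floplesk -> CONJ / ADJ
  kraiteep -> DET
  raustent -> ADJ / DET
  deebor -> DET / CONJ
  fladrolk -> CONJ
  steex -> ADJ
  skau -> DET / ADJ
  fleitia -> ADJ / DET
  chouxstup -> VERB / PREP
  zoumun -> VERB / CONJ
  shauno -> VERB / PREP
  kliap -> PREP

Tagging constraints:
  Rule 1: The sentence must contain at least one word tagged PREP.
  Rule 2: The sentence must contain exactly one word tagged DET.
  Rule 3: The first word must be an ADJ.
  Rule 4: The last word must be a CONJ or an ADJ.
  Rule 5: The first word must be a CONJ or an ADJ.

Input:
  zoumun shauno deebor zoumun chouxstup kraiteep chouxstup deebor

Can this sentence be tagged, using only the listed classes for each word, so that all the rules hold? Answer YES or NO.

Candidates per position — 1:zoumun {VERB,CONJ}; 2:shauno {VERB,PREP}; 3:deebor {DET,CONJ}; 4:zoumun {VERB,CONJ}; 5:chouxstup {VERB,PREP}; 6:kraiteep {DET}; 7:chouxstup {VERB,PREP}; 8:deebor {DET,CONJ}.
Rule 3 cannot be satisfied by any choice of tags from the lexicon.
So there is no consistent tagging.

NO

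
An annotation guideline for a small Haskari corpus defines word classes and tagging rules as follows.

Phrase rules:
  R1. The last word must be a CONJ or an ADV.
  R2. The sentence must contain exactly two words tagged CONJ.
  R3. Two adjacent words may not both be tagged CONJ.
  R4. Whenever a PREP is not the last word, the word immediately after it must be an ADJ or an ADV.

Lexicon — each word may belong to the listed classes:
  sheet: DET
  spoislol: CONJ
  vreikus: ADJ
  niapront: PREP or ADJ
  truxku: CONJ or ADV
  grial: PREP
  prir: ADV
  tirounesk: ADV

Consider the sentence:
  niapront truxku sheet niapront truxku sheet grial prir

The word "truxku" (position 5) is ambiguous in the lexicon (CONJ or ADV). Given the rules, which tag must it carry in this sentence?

CONJ

Candidates per position — 1:niapront {PREP,ADJ}; 2:truxku {CONJ,ADV}; 3:sheet {DET}; 4:niapront {PREP,ADJ}; 5:truxku {CONJ,ADV}; 6:sheet {DET}; 7:grial {PREP}; 8:prir {ADV}.
Position 2: ADV is ruled out by rule 2; that leaves CONJ.
Position 5: ADV is ruled out by rule 2; that leaves CONJ.
Position 1: PREP is ruled out by rule 4; that leaves ADJ.
Position 4: PREP is ruled out by rule 4; that leaves ADJ.
So the tagging must be: ADJ CONJ DET ADJ CONJ DET PREP ADV.
Checking: rule 1 satisfied; rule 2 satisfied; rule 3 satisfied; rule 4 satisfied.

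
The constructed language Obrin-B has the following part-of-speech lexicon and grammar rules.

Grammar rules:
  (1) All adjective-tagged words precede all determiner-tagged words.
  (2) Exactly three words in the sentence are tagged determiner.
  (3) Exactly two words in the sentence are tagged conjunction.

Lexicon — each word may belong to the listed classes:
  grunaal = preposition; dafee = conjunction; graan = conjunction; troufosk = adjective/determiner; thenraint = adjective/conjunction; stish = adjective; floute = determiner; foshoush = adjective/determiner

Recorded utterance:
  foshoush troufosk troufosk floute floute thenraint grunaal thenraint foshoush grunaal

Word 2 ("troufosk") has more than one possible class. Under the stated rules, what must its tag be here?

Candidates per position — 1:foshoush {adjective,determiner}; 2:troufosk {adjective,determiner}; 3:troufosk {adjective,determiner}; 4:floute {determiner}; 5:floute {determiner}; 6:thenraint {adjective,conjunction}; 7:grunaal {preposition}; 8:thenraint {adjective,conjunction}; 9:foshoush {adjective,determiner}; 10:grunaal {preposition}.
Position 6: adjective is ruled out by rule 1; that leaves conjunction.
Position 8: adjective is ruled out by rule 1; that leaves conjunction.
Position 9: adjective is ruled out by rule 1; that leaves determiner.
Position 1: determiner is ruled out by rule 2; that leaves adjective.
Position 2: determiner is ruled out by rule 2; that leaves adjective.
Position 3: determiner is ruled out by rule 2; that leaves adjective.
That leaves exactly one tagging: adjective adjective adjective determiner determiner conjunction preposition conjunction determiner preposition.
Check: rule 1 ✓; rule 2 ✓; rule 3 ✓.

adjective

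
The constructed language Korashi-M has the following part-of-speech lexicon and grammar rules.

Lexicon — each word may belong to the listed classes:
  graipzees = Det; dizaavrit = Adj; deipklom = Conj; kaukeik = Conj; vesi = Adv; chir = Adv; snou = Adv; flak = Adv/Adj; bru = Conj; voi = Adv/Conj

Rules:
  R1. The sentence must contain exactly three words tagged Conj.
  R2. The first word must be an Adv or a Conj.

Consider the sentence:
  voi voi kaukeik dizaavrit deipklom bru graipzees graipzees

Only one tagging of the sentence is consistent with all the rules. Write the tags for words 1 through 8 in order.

Adv Adv Conj Adj Conj Conj Det Det

Candidates per position — 1:voi {Adv,Conj}; 2:voi {Adv,Conj}; 3:kaukeik {Conj}; 4:dizaavrit {Adj}; 5:deipklom {Conj}; 6:bru {Conj}; 7:graipzees {Det}; 8:graipzees {Det}.
Position 1: Conj is ruled out by rule 1; that leaves Adv.
Position 2: Conj is ruled out by rule 1; that leaves Adv.
That leaves exactly one tagging: Adv Adv Conj Adj Conj Conj Det Det.
Checking: rule 1 holds; rule 2 holds.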